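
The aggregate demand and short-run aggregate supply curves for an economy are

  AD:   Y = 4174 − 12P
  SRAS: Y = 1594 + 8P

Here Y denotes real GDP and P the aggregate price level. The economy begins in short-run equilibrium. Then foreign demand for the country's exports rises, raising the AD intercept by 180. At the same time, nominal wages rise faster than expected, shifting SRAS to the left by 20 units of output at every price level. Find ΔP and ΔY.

After both shocks: AD is Y = 4354 − 12P and SRAS is Y = 1574 + 8P.
Setting them equal: 2780 = 20P, so P = 139.
Y = 4354 − 12·139 = 2686.
Initially P = 129, Y = 2626, so ΔP = +10 and ΔY = +60.

ΔP = +10, ΔY = +60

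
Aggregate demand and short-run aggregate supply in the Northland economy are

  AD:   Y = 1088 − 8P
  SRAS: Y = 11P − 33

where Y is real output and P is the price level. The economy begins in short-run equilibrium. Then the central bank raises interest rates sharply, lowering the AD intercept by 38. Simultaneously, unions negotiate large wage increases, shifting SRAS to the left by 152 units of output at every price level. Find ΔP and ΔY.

After both shocks: AD is Y = 1050 − 8P and SRAS is Y = 11P − 185.
Setting them equal: 1235 = 19P, so P = 65.
Y = 1050 − 8·65 = 530.
Initially P = 59, Y = 616, so ΔP = +6 and ΔY = -86.

ΔP = +6, ΔY = -86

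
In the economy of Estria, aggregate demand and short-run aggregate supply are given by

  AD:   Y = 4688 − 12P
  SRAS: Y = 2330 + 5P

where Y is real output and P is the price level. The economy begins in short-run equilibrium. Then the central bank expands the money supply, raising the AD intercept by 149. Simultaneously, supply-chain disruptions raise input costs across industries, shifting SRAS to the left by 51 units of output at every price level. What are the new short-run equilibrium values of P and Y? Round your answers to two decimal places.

After both shocks: AD is Y = 4837 − 12P and SRAS is Y = 2279 + 5P.
Setting them equal: 2558 = 17P, so P = 150.47.
Substituting into AD, Y = 3031.35.

P = 150.47, Y = 3031.35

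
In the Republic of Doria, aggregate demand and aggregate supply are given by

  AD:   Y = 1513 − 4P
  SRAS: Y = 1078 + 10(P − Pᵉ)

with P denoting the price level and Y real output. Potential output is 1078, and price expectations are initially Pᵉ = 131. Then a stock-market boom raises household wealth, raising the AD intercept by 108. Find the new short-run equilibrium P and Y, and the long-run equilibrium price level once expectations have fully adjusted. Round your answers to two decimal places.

Short run: P = 132.36, Y = 1091.57. Long run: P = 135.75.

AD shifts right: new AD is Y = 1621 − 4P. With Pᵉ = 131, SRAS is Y = 10P − 232.
Short run: 1621 − 4P = 10P − 232 gives 1853 = 14P, so P = 132.36 and Y = 1621 − 4P = 1091.57.
Y = 1091.57 is above potential 1078; expectations adjust and SRAS shifts left until Y = 1078.
Long run: on the new AD curve, 1078 = 1621 − 4P gives P = 135.75.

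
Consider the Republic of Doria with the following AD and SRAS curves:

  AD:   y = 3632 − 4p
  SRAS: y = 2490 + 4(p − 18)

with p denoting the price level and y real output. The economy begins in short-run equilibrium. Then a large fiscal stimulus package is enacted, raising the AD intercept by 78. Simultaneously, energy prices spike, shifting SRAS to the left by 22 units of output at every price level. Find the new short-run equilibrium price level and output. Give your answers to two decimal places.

After both shocks: AD is y = 3710 − 4p and SRAS is y = 2396 + 4p.
Setting them equal: 1314 = 8p, so p = 164.25.
Substituting into AD, y = 3053.00.

p = 164.25, y = 3053.00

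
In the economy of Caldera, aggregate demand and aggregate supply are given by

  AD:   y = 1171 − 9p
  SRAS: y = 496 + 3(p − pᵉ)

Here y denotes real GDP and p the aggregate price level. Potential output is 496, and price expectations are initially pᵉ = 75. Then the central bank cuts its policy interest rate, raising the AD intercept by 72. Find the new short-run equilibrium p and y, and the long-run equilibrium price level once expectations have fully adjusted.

AD shifts right: new AD is y = 1243 − 9p. With pᵉ = 75, SRAS is y = 271 + 3p.
Short run: 1243 − 9p = 271 + 3p gives 972 = 12p, so p = 81 and y = 1243 − 9·81 = 514.
y = 514 is above potential 496; expectations adjust and SRAS shifts left until y = 496.
Long run: on the new AD curve, 496 = 1243 − 9p gives p = 83.

Short run: p = 81, y = 514. Long run: p = 83.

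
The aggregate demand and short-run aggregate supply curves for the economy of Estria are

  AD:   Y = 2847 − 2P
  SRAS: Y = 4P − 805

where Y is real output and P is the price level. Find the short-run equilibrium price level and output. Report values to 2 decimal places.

Set AD = SRAS: 2847 − 2P = 4P − 805, so 3652 = 6P and P = 608.67.
Substituting into AD, Y = 2847 − 2P = 1629.67.

P = 608.67, Y = 1629.67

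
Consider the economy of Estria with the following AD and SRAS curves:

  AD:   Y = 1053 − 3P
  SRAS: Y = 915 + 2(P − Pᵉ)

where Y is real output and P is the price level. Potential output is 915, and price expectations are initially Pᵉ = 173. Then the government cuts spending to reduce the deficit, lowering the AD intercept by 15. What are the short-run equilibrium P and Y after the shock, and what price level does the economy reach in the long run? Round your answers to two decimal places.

AD shifts left: new AD is Y = 1038 − 3P. With Pᵉ = 173, SRAS is Y = 569 + 2P.
Short run: 1038 − 3P = 569 + 2P gives 469 = 5P, so P = 93.80 and Y = 1038 − 3P = 756.60.
Y = 756.60 is below potential 915; expectations adjust and SRAS shifts right until Y = 915.
Long run: on the new AD curve, 915 = 1038 − 3P gives P = 41.00.

Short run: P = 93.80, Y = 756.60. Long run: P = 41.00.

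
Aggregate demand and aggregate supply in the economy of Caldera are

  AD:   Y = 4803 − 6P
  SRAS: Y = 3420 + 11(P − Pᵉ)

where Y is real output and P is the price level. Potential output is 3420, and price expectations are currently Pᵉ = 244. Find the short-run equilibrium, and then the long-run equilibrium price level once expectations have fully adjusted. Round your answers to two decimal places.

Short run: P = 239.24, Y = 3367.59. Long run: P = 230.50.

Short run: with Pᵉ = 244, SRAS is Y = 736 + 11P. Setting AD = SRAS gives 4067 = 17P, so P = 239.24 and Y = 4803 − 6P = 3367.59.
Output 3367.59 is below potential 3420, so over time expected prices fall and SRAS shifts right until Y returns to 3420.
Long run: Y = 3420 on the AD curve gives 3420 = 4803 − 6P, so P = 230.50.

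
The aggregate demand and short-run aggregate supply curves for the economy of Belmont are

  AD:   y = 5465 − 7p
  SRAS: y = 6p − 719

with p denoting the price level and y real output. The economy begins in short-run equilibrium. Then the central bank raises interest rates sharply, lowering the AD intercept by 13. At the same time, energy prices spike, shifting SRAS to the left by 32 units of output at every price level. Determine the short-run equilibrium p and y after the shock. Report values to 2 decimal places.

After both shocks: AD is y = 5452 − 7p and SRAS is y = 6p − 751.
Setting them equal: 6203 = 13p, so p = 477.15.
Substituting into AD, y = 2111.92.

p = 477.15, y = 2111.92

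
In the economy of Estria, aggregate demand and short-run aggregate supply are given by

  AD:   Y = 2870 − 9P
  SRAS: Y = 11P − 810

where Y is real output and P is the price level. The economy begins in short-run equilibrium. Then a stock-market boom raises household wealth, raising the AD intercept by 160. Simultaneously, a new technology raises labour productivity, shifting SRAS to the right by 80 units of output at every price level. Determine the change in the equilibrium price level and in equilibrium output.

After both shocks: AD is Y = 3030 − 9P and SRAS is Y = 11P − 730.
Setting them equal: 3760 = 20P, so P = 188.
Y = 3030 − 9·188 = 1338.
Initially P = 184, Y = 1214, so ΔP = +4 and ΔY = +124.

ΔP = +4, ΔY = +124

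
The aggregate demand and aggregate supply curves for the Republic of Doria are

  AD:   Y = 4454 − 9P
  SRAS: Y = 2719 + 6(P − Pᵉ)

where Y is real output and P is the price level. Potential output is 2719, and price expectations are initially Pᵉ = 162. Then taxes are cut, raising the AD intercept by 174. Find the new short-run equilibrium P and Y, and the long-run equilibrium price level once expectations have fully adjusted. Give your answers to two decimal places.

AD shifts right: new AD is Y = 4628 − 9P. With Pᵉ = 162, SRAS is Y = 1747 + 6P.
Short run: 4628 − 9P = 1747 + 6P gives 2881 = 15P, so P = 192.07 and Y = 4628 − 9P = 2899.40.
Y = 2899.40 is above potential 2719; expectations adjust and SRAS shifts left until Y = 2719.
Long run: on the new AD curve, 2719 = 4628 − 9P gives P = 212.11.

Short run: P = 192.07, Y = 2899.40. Long run: P = 212.11.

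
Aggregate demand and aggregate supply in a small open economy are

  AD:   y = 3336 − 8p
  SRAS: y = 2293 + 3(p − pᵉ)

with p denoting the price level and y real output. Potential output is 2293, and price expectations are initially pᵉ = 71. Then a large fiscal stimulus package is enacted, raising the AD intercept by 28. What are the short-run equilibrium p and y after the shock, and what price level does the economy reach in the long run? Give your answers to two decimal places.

Short run: p = 116.73, y = 2430.18. Long run: p = 133.88.

AD shifts right: new AD is y = 3364 − 8p. With pᵉ = 71, SRAS is y = 2080 + 3p.
Short run: 3364 − 8p = 2080 + 3p gives 1284 = 11p, so p = 116.73 and y = 3364 − 8p = 2430.18.
y = 2430.18 is above potential 2293; expectations adjust and SRAS shifts left until y = 2293.
Long run: on the new AD curve, 2293 = 3364 − 8p gives p = 133.88.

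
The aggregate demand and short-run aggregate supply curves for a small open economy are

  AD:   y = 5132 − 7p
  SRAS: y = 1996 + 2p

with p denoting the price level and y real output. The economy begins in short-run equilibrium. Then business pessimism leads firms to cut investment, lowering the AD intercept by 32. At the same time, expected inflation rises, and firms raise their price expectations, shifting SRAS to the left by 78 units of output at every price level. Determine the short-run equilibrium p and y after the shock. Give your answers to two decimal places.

p = 353.56, y = 2625.11

After both shocks: AD is y = 5100 − 7p and SRAS is y = 1918 + 2p.
Setting them equal: 3182 = 9p, so p = 353.56.
Substituting into AD, y = 2625.11.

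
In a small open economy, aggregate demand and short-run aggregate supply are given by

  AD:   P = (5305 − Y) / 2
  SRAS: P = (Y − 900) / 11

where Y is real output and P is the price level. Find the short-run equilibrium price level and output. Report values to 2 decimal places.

P = 338.85, Y = 4627.31

Rearrange AD to Y = 5305 − 2P.
Rearrange SRAS to Y = 900 + 11P.
Set AD = SRAS: 5305 − 2P = 900 + 11P, so 4405 = 13P and P = 338.85.
Substituting into AD, Y = 5305 − 2P = 4627.31.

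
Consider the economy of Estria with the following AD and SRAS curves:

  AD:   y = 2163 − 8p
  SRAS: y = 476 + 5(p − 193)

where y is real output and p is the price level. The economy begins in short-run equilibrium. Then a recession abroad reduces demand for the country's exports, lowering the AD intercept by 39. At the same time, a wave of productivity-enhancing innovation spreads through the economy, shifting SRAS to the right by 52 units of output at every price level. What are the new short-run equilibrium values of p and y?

p = 197, y = 548

After both shocks: AD is y = 2124 − 8p and SRAS is y = 5p − 437.
Setting them equal: 2561 = 13p, so p = 197.
y = 2124 − 8·197 = 548.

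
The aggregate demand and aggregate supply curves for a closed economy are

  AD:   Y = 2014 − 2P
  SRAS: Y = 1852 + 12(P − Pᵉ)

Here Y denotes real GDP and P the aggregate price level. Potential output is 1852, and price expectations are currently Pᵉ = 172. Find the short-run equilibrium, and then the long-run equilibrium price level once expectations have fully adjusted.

Short run: with Pᵉ = 172, SRAS is Y = 12P − 212. Setting AD = SRAS gives 2226 = 14P, so P = 159 and Y = 2014 − 2·159 = 1696.
Output 1696 is below potential 1852, so over time expected prices fall and SRAS shifts right until Y returns to 1852.
Long run: Y = 1852 on the AD curve gives 1852 = 2014 − 2P, so P = 81.

Short run: P = 159, Y = 1696. Long run: P = 81.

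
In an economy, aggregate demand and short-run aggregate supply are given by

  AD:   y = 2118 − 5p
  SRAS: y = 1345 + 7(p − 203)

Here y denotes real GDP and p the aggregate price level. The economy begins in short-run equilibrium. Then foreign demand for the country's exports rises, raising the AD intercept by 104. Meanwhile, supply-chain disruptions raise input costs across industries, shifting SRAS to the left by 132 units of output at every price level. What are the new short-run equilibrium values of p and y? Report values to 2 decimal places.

p = 202.50, y = 1209.50

After both shocks: AD is y = 2222 − 5p and SRAS is y = 7p − 208.
Setting them equal: 2430 = 12p, so p = 202.50.
Substituting into AD, y = 1209.50.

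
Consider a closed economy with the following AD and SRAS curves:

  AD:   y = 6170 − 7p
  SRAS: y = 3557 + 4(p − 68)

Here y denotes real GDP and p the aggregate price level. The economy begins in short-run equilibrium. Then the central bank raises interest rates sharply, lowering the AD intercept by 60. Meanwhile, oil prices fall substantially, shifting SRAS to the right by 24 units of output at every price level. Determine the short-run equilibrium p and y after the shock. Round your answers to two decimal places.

After both shocks: AD is y = 6110 − 7p and SRAS is y = 3309 + 4p.
Setting them equal: 2801 = 11p, so p = 254.64.
Substituting into AD, y = 4327.55.

p = 254.64, y = 4327.55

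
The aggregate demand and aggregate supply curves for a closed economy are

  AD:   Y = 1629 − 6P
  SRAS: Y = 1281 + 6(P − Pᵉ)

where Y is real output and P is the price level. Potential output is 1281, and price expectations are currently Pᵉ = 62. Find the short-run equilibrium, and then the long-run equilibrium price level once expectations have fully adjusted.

Short run: with Pᵉ = 62, SRAS is Y = 909 + 6P. Setting AD = SRAS gives 720 = 12P, so P = 60 and Y = 1629 − 6·60 = 1269.
Output 1269 is below potential 1281, so over time expected prices fall and SRAS shifts right until Y returns to 1281.
Long run: Y = 1281 on the AD curve gives 1281 = 1629 − 6P, so P = 58.

Short run: P = 60, Y = 1269. Long run: P = 58.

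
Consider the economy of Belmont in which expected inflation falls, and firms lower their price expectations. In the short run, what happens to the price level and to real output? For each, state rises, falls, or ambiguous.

Price level: falls; output: rises

This is a favourable supply shock: SRAS shifts right.
Moving along the downward-sloping AD curve, P falls and Y rises.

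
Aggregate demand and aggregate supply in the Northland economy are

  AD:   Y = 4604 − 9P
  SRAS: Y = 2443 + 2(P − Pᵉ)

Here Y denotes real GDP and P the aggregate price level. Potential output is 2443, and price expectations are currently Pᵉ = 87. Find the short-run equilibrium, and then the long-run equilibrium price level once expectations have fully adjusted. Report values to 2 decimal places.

Short run: P = 212.27, Y = 2693.55. Long run: P = 240.11.

Short run: with Pᵉ = 87, SRAS is Y = 2269 + 2P. Setting AD = SRAS gives 2335 = 11P, so P = 212.27 and Y = 4604 − 9P = 2693.55.
Output 2693.55 is above potential 2443, so over time expected prices rise and SRAS shifts left until Y returns to 2443.
Long run: Y = 2443 on the AD curve gives 2443 = 4604 − 9P, so P = 240.11.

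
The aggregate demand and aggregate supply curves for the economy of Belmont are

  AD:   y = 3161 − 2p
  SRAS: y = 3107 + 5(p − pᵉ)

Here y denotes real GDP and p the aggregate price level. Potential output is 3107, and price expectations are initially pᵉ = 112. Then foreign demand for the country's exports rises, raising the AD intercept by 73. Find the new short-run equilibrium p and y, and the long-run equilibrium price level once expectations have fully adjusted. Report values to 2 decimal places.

Short run: p = 98.14, y = 3037.71. Long run: p = 63.50.

AD shifts right: new AD is y = 3234 − 2p. With pᵉ = 112, SRAS is y = 2547 + 5p.
Short run: 3234 − 2p = 2547 + 5p gives 687 = 7p, so p = 98.14 and y = 3234 − 2p = 3037.71.
y = 3037.71 is below potential 3107; expectations adjust and SRAS shifts right until y = 3107.
Long run: on the new AD curve, 3107 = 3234 − 2p gives p = 63.50.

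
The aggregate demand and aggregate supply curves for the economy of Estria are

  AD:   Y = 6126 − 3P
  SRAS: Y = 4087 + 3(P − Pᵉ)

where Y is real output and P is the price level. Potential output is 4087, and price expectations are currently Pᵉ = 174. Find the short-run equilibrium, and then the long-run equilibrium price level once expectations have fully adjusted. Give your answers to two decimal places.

Short run: P = 426.83, Y = 4845.50. Long run: P = 679.67.

Short run: with Pᵉ = 174, SRAS is Y = 3565 + 3P. Setting AD = SRAS gives 2561 = 6P, so P = 426.83 and Y = 6126 − 3P = 4845.50.
Output 4845.50 is above potential 4087, so over time expected prices rise and SRAS shifts left until Y returns to 4087.
Long run: Y = 4087 on the AD curve gives 4087 = 6126 − 3P, so P = 679.67.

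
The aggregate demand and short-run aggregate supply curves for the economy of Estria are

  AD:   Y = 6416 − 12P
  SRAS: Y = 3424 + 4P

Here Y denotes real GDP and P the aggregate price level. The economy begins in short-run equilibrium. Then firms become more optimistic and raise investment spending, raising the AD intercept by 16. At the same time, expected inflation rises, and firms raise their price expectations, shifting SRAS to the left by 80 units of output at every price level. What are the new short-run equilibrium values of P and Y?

P = 193, Y = 4116

After both shocks: AD is Y = 6432 − 12P and SRAS is Y = 3344 + 4P.
Setting them equal: 3088 = 16P, so P = 193.
Y = 6432 − 12·193 = 4116.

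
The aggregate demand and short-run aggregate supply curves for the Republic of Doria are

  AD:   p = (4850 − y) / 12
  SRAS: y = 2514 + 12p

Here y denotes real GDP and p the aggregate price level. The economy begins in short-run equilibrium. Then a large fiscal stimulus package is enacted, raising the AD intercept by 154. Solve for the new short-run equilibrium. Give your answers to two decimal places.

p = 103.75, y = 3759.00

This is a positive demand shock: AD shifts right.
New AD: y = 5004 − 12p.
Set AD = SRAS: 5004 − 12p = 2514 + 12p, so 2490 = 24p and p = 103.75.
Substituting into AD, y = 3759.00.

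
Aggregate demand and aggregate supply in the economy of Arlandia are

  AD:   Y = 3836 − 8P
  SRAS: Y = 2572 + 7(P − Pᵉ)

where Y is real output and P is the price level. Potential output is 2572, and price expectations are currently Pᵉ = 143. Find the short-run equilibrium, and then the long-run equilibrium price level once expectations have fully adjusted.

Short run: with Pᵉ = 143, SRAS is Y = 1571 + 7P. Setting AD = SRAS gives 2265 = 15P, so P = 151 and Y = 3836 − 8·151 = 2628.
Output 2628 is above potential 2572, so over time expected prices rise and SRAS shifts left until Y returns to 2572.
Long run: Y = 2572 on the AD curve gives 2572 = 3836 − 8P, so P = 158.

Short run: P = 151, Y = 2628. Long run: P = 158.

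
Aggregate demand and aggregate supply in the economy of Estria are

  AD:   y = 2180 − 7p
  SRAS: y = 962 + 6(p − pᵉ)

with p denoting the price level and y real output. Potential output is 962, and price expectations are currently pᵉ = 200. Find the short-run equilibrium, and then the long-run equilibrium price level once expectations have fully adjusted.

Short run: p = 186, y = 878. Long run: p = 174.

Short run: with pᵉ = 200, SRAS is y = 6p − 238. Setting AD = SRAS gives 2418 = 13p, so p = 186 and y = 2180 − 7·186 = 878.
Output 878 is below potential 962, so over time expected prices fall and SRAS shifts right until y returns to 962.
Long run: y = 962 on the AD curve gives 962 = 2180 − 7p, so p = 174.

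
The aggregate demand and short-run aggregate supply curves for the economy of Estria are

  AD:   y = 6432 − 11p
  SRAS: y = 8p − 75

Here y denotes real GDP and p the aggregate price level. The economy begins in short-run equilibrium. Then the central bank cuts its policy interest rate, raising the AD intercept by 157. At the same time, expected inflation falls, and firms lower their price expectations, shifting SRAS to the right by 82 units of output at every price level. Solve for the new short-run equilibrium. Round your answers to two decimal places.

p = 346.42, y = 2778.37

After both shocks: AD is y = 6589 − 11p and SRAS is y = 7 + 8p.
Setting them equal: 6582 = 19p, so p = 346.42.
Substituting into AD, y = 2778.37.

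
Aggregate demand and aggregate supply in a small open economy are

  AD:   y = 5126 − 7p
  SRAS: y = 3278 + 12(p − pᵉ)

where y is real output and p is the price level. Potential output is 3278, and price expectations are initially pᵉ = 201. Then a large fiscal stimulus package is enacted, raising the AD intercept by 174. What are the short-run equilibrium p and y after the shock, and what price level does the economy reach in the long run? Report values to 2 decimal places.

AD shifts right: new AD is y = 5300 − 7p. With pᵉ = 201, SRAS is y = 866 + 12p.
Short run: 5300 − 7p = 866 + 12p gives 4434 = 19p, so p = 233.37 and y = 5300 − 7p = 3666.42.
y = 3666.42 is above potential 3278; expectations adjust and SRAS shifts left until y = 3278.
Long run: on the new AD curve, 3278 = 5300 − 7p gives p = 288.86.

Short run: p = 233.37, y = 3666.42. Long run: p = 288.86.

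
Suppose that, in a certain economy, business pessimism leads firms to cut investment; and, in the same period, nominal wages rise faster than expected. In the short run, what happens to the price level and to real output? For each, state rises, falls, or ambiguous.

Price level: ambiguous; output: falls

The first event is a negative demand shock: AD shifts left, which by itself pushes P down and Y down.
The second is an adverse supply shock: SRAS shifts left, which by itself pushes P up and Y down.
The two shocks push P in opposite directions, so the effect on P is ambiguous. Both shocks push Y down, so Y falls.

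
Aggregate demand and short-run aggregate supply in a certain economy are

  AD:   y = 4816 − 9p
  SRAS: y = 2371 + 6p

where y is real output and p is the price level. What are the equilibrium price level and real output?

p = 163, y = 3349

Set AD = SRAS: 4816 − 9p = 2371 + 6p, so 2445 = 15p and p = 163.
Then y = 4816 − 9·163 = 3349.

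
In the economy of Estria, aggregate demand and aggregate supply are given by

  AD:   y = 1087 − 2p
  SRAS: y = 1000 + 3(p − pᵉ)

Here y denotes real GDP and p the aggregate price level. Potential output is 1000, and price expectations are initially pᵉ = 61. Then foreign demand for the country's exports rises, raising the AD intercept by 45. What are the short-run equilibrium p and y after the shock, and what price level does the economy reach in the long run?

Short run: p = 63, y = 1006. Long run: p = 66.

AD shifts right: new AD is y = 1132 − 2p. With pᵉ = 61, SRAS is y = 817 + 3p.
Short run: 1132 − 2p = 817 + 3p gives 315 = 5p, so p = 63 and y = 1132 − 2·63 = 1006.
y = 1006 is above potential 1000; expectations adjust and SRAS shifts left until y = 1000.
Long run: on the new AD curve, 1000 = 1132 − 2p gives p = 66.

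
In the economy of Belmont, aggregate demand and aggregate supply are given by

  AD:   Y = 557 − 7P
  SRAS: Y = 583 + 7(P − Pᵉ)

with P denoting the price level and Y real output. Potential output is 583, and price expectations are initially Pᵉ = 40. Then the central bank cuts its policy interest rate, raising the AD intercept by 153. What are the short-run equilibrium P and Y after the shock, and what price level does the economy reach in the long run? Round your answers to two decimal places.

AD shifts right: new AD is Y = 710 − 7P. With Pᵉ = 40, SRAS is Y = 303 + 7P.
Short run: 710 − 7P = 303 + 7P gives 407 = 14P, so P = 29.07 and Y = 710 − 7P = 506.50.
Y = 506.50 is below potential 583; expectations adjust and SRAS shifts right until Y = 583.
Long run: on the new AD curve, 583 = 710 − 7P gives P = 18.14.

Short run: P = 29.07, Y = 506.50. Long run: P = 18.14.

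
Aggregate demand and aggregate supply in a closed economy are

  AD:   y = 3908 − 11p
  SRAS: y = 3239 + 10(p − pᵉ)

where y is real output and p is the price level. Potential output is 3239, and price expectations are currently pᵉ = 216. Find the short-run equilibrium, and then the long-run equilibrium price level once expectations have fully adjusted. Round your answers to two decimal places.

Short run: with pᵉ = 216, SRAS is y = 1079 + 10p. Setting AD = SRAS gives 2829 = 21p, so p = 134.71 and y = 3908 − 11p = 2426.14.
Output 2426.14 is below potential 3239, so over time expected prices fall and SRAS shifts right until y returns to 3239.
Long run: y = 3239 on the AD curve gives 3239 = 3908 − 11p, so p = 60.82.

Short run: p = 134.71, y = 2426.14. Long run: p = 60.82.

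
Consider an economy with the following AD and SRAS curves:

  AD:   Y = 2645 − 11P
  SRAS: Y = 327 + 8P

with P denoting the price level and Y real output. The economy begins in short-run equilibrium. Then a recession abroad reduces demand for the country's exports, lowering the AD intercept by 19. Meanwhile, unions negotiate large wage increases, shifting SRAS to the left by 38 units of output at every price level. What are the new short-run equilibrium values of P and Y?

P = 123, Y = 1273

After both shocks: AD is Y = 2626 − 11P and SRAS is Y = 289 + 8P.
Setting them equal: 2337 = 19P, so P = 123.
Y = 2626 − 11·123 = 1273.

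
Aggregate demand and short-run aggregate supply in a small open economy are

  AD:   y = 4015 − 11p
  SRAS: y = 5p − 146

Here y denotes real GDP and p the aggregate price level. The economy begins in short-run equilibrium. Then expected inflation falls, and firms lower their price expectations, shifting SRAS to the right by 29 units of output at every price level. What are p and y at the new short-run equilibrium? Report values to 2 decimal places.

p = 258.25, y = 1174.25

This is a positive supply shock: SRAS shifts right.
New SRAS: y = 5p − 117.
Set AD = SRAS: 4015 − 11p = 5p − 117, so 4132 = 16p and p = 258.25.
Substituting into AD, y = 1174.25.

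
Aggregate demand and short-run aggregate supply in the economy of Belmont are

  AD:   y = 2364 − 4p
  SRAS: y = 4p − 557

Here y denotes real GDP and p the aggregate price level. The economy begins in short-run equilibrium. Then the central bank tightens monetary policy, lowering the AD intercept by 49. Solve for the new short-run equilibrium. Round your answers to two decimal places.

This is a negative demand shock: AD shifts left.
New AD: y = 2315 − 4p.
Set AD = SRAS: 2315 − 4p = 4p − 557, so 2872 = 8p and p = 359.00.
Substituting into AD, y = 879.00.

p = 359.00, y = 879.00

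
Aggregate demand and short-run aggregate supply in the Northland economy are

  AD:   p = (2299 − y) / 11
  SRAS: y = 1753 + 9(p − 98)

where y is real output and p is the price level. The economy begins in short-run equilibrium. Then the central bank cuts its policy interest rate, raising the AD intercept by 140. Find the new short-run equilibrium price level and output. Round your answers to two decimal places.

p = 78.40, y = 1576.60

This is a positive demand shock: AD shifts right.
New AD: y = 2439 − 11p.
SRAS can be written y = 871 + 9p.
Set AD = SRAS: 2439 − 11p = 871 + 9p, so 1568 = 20p and p = 78.40.
Substituting into AD, y = 1576.60.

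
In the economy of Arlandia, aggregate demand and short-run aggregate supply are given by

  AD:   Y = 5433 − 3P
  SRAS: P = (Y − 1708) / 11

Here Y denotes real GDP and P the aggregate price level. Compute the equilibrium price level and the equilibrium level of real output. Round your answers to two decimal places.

P = 266.07, Y = 4634.79

Rearrange SRAS to Y = 1708 + 11P.
Set AD = SRAS: 5433 − 3P = 1708 + 11P, so 3725 = 14P and P = 266.07.
Substituting into AD, Y = 5433 − 3P = 4634.79.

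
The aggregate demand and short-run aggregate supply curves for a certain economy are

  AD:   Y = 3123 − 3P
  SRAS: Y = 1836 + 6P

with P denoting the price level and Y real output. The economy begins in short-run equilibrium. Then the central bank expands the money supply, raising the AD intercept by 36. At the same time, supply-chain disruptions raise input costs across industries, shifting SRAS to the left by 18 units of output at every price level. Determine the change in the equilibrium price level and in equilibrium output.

ΔP = +6, ΔY = +18

After both shocks: AD is Y = 3159 − 3P and SRAS is Y = 1818 + 6P.
Setting them equal: 1341 = 9P, so P = 149.
Y = 3159 − 3·149 = 2712.
Initially P = 143, Y = 2694, so ΔP = +6 and ΔY = +18.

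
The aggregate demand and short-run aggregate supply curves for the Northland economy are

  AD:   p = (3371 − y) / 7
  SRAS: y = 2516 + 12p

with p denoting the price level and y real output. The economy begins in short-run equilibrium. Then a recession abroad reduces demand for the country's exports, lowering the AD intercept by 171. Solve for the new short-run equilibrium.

p = 36, y = 2948

This is a negative demand shock: AD shifts left.
New AD: y = 3200 − 7p.
Set AD = SRAS: 3200 − 7p = 2516 + 12p, so 684 = 19p and p = 36.
y = 3200 − 7·36 = 2948.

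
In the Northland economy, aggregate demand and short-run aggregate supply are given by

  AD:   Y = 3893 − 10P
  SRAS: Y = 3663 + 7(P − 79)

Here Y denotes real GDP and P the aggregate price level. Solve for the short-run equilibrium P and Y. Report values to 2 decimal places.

Write SRAS as Y = 3663 + 7P − 553 = 3110 + 7P.
Set AD = SRAS: 3893 − 10P = 3110 + 7P, so 783 = 17P and P = 46.06.
Substituting into AD, Y = 3893 − 10P = 3432.41.

P = 46.06, Y = 3432.41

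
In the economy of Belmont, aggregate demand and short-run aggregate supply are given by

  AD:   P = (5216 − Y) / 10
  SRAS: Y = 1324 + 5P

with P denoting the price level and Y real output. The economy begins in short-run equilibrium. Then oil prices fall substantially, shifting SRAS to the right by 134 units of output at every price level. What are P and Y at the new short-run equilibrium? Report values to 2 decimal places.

P = 250.53, Y = 2710.67

This is a positive supply shock: SRAS shifts right.
New SRAS: Y = 1458 + 5P.
Set AD = SRAS: 5216 − 10P = 1458 + 5P, so 3758 = 15P and P = 250.53.
Substituting into AD, Y = 2710.67.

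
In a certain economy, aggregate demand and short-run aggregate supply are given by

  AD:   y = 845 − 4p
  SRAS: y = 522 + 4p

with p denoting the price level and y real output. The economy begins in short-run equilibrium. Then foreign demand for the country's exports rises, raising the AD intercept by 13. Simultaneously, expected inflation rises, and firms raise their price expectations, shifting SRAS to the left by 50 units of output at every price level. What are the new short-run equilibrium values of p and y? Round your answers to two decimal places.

After both shocks: AD is y = 858 − 4p and SRAS is y = 472 + 4p.
Setting them equal: 386 = 8p, so p = 48.25.
Substituting into AD, y = 665.00.

p = 48.25, y = 665.00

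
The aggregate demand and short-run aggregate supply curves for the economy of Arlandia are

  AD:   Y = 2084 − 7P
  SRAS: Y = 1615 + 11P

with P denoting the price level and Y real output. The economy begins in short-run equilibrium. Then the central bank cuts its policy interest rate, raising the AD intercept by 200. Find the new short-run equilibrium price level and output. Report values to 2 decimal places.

This is a positive demand shock: AD shifts right.
New AD: Y = 2284 − 7P.
Set AD = SRAS: 2284 − 7P = 1615 + 11P, so 669 = 18P and P = 37.17.
Substituting into AD, Y = 2023.83.

P = 37.17, Y = 2023.83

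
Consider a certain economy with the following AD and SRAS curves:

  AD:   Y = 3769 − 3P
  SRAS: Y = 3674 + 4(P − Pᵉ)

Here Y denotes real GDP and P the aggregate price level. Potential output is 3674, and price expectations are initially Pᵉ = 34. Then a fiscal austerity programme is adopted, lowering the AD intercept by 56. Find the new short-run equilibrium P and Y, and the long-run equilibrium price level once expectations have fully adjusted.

AD shifts left: new AD is Y = 3713 − 3P. With Pᵉ = 34, SRAS is Y = 3538 + 4P.
Short run: 3713 − 3P = 3538 + 4P gives 175 = 7P, so P = 25 and Y = 3713 − 3·25 = 3638.
Y = 3638 is below potential 3674; expectations adjust and SRAS shifts right until Y = 3674.
Long run: on the new AD curve, 3674 = 3713 − 3P gives P = 13.

Short run: P = 25, Y = 3638. Long run: P = 13.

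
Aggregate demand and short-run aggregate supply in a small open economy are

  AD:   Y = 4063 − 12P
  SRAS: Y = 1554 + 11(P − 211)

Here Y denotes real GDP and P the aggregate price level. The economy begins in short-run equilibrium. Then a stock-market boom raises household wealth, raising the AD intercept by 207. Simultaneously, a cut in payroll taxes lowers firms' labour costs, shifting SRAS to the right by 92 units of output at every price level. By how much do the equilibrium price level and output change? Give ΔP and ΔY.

After both shocks: AD is Y = 4270 − 12P and SRAS is Y = 11P − 675.
Setting them equal: 4945 = 23P, so P = 215.
Y = 4270 − 12·215 = 1690.
Initially P = 210, Y = 1543, so ΔP = +5 and ΔY = +147.

ΔP = +5, ΔY = +147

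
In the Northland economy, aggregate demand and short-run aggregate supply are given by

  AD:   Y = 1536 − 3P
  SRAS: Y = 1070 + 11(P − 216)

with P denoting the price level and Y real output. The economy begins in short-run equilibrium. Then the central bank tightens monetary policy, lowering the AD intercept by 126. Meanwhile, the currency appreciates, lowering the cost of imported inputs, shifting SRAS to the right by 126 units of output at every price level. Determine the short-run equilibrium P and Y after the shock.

P = 185, Y = 855

After both shocks: AD is Y = 1410 − 3P and SRAS is Y = 11P − 1180.
Setting them equal: 2590 = 14P, so P = 185.
Y = 1410 − 3·185 = 855.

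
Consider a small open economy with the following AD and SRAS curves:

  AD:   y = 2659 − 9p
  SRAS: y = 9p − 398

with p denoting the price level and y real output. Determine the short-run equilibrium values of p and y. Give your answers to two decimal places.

p = 169.83, y = 1130.50

Set AD = SRAS: 2659 − 9p = 9p − 398, so 3057 = 18p and p = 169.83.
Substituting into AD, y = 2659 − 9p = 1130.50.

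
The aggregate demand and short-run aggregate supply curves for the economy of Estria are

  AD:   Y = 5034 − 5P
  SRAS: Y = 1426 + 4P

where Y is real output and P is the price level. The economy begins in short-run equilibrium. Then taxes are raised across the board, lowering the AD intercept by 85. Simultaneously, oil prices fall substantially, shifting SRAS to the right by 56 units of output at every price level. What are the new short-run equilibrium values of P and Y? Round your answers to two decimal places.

P = 385.22, Y = 3022.89

After both shocks: AD is Y = 4949 − 5P and SRAS is Y = 1482 + 4P.
Setting them equal: 3467 = 9P, so P = 385.22.
Substituting into AD, Y = 3022.89.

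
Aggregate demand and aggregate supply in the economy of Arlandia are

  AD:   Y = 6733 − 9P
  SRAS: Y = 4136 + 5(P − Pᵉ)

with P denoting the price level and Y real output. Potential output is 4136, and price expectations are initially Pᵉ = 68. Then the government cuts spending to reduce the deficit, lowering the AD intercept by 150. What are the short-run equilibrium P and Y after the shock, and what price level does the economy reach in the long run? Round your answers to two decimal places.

Short run: P = 199.07, Y = 4791.36. Long run: P = 271.89.

AD shifts left: new AD is Y = 6583 − 9P. With Pᵉ = 68, SRAS is Y = 3796 + 5P.
Short run: 6583 − 9P = 3796 + 5P gives 2787 = 14P, so P = 199.07 and Y = 6583 − 9P = 4791.36.
Y = 4791.36 is above potential 4136; expectations adjust and SRAS shifts left until Y = 4136.
Long run: on the new AD curve, 4136 = 6583 − 9P gives P = 271.89.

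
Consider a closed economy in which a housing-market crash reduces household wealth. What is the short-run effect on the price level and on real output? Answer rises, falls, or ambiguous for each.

Price level: falls; output: falls

This is a negative demand shock: AD shifts left.
Moving along the upward-sloping SRAS curve, P falls and Y falls.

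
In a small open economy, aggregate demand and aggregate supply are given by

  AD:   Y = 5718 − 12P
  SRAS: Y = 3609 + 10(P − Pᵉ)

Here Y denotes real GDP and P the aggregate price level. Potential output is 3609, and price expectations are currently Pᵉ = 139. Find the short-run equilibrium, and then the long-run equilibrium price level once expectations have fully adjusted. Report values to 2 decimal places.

Short run: P = 159.05, Y = 3809.45. Long run: P = 175.75.

Short run: with Pᵉ = 139, SRAS is Y = 2219 + 10P. Setting AD = SRAS gives 3499 = 22P, so P = 159.05 and Y = 5718 − 12P = 3809.45.
Output 3809.45 is above potential 3609, so over time expected prices rise and SRAS shifts left until Y returns to 3609.
Long run: Y = 3609 on the AD curve gives 3609 = 5718 − 12P, so P = 175.75.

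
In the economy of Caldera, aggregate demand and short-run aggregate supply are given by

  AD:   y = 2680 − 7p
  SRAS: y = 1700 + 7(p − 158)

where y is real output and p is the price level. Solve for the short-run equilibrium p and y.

p = 149, y = 1637

Write SRAS as y = 1700 + 7p − 1106 = 594 + 7p.
Set AD = SRAS: 2680 − 7p = 594 + 7p, so 2086 = 14p and p = 149.
Then y = 2680 − 7·149 = 1637.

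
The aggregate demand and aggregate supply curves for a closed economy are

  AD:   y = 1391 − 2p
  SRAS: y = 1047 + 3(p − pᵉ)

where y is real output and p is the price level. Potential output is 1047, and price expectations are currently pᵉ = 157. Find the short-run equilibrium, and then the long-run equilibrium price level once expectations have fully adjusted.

Short run: p = 163, y = 1065. Long run: p = 172.

Short run: with pᵉ = 157, SRAS is y = 576 + 3p. Setting AD = SRAS gives 815 = 5p, so p = 163 and y = 1391 − 2·163 = 1065.
Output 1065 is above potential 1047, so over time expected prices rise and SRAS shifts left until y returns to 1047.
Long run: y = 1047 on the AD curve gives 1047 = 1391 − 2p, so p = 172.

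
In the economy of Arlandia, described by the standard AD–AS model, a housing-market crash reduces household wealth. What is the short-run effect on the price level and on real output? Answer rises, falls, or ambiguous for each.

Price level: falls; output: falls

This is a negative demand shock: AD shifts left.
Moving along the upward-sloping SRAS curve, P falls and Y falls.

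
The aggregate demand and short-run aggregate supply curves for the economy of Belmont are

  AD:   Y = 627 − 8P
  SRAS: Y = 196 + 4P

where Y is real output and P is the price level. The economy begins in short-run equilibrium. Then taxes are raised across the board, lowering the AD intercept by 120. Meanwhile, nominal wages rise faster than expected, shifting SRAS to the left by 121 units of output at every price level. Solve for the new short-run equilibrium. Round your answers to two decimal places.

P = 36.00, Y = 219.00

After both shocks: AD is Y = 507 − 8P and SRAS is Y = 75 + 4P.
Setting them equal: 432 = 12P, so P = 36.00.
Substituting into AD, Y = 219.00.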